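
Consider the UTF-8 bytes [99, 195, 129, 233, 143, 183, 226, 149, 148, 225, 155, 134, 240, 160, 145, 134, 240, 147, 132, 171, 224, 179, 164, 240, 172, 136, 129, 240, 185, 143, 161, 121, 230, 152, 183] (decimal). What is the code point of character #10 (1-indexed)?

U+393E1

Offset 0: leading byte 0x63 = 01100011 → 1-byte char #1 = 63.
Offset 1: leading byte 0xC3 = 11000011 → 2-byte char #2 = C3 81.
Offset 3: leading byte 0xE9 = 11101001 → 3-byte char #3 = E9 8F B7.
Offset 6: leading byte 0xE2 = 11100010 → 3-byte char #4 = E2 95 94.
Offset 9: leading byte 0xE1 = 11100001 → 3-byte char #5 = E1 9B 86.
Offset 12: leading byte 0xF0 = 11110000 → 4-byte char #6 = F0 A0 91 86.
Offset 16: leading byte 0xF0 = 11110000 → 4-byte char #7 = F0 93 84 AB.
Offset 20: leading byte 0xE0 = 11100000 → 3-byte char #8 = E0 B3 A4.
Offset 23: leading byte 0xF0 = 11110000 → 4-byte char #9 = F0 AC 88 81.
Offset 27: leading byte 0xF0 = 11110000 → 4-byte char #10 = F0 B9 8F A1.
Leading byte 0xF0 = 11110000 matches 11110xxx → 4-byte sequence.
Byte 1: 0xF0 = 11110000, payload 000 (3 bits).
Byte 2: 0xB9 = 10111001 (10xxxxxx ✓), payload 111001.
Byte 3: 0x8F = 10001111 (10xxxxxx ✓), payload 001111.
Byte 4: 0xA1 = 10100001 (10xxxxxx ✓), payload 100001.
Concatenate: 000111001001111100001 = 0x393E1 (21 bits → U+393E1).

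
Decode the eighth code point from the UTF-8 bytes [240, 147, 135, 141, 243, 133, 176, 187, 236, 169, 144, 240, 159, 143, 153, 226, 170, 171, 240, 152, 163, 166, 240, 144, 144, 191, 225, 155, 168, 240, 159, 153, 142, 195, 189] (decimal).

U+16E8

Offset 0: leading byte 0xF0 = 11110000 → 4-byte char #1 = F0 93 87 8D.
Offset 4: leading byte 0xF3 = 11110011 → 4-byte char #2 = F3 85 B0 BB.
Offset 8: leading byte 0xEC = 11101100 → 3-byte char #3 = EC A9 90.
Offset 11: leading byte 0xF0 = 11110000 → 4-byte char #4 = F0 9F 8F 99.
Offset 15: leading byte 0xE2 = 11100010 → 3-byte char #5 = E2 AA AB.
Offset 18: leading byte 0xF0 = 11110000 → 4-byte char #6 = F0 98 A3 A6.
Offset 22: leading byte 0xF0 = 11110000 → 4-byte char #7 = F0 90 90 BF.
Offset 26: leading byte 0xE1 = 11100001 → 3-byte char #8 = E1 9B A8.
Leading byte 0xE1 = 11100001 matches 1110xxxx → 3-byte sequence.
Byte 1: 0xE1 = 11100001, payload 0001 (4 bits).
Byte 2: 0x9B = 10011011 (10xxxxxx ✓), payload 011011.
Byte 3: 0xA8 = 10101000 (10xxxxxx ✓), payload 101000.
Concatenate: 0001011011101000 = 0x16E8 (16 bits → U+16E8).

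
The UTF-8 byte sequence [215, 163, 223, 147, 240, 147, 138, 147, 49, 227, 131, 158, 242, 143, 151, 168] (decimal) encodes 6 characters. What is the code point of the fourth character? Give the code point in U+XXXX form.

Offset 0: leading byte 0xD7 = 11010111 → 2-byte char #1 = D7 A3.
Offset 2: leading byte 0xDF = 11011111 → 2-byte char #2 = DF 93.
Offset 4: leading byte 0xF0 = 11110000 → 4-byte char #3 = F0 93 8A 93.
Offset 8: leading byte 0x31 = 00110001 → 1-byte char #4 = 31.
Leading byte 0x31 = 00110001 matches 0xxxxxxx → 1-byte sequence.
Byte 1: 0x31 = 00110001, payload 0110001 (7 bits).
Concatenate: 0110001 = 0x31 (7 bits → U+0031).

U+0031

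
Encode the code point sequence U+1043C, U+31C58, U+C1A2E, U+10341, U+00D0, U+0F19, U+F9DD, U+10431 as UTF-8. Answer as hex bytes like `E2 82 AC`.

U+1043C: 4-byte form → F0 90 90 BC.
U+31C58: 4-byte form → F0 B1 B1 98.
U+C1A2E: 4-byte form → F3 81 A8 AE.
U+10341: 4-byte form → F0 90 8D 81.
U+00D0: 2-byte form → C3 90.
U+0F19: 3-byte form → E0 BC 99.
U+F9DD: 3-byte form → EF A7 9D.
U+10431: 4-byte form → F0 90 90 B1.
Concatenated (28 bytes): F0 90 90 BC F0 B1 B1 98 F3 81 A8 AE F0 90 8D 81 C3 90 E0 BC 99 EF A7 9D F0 90 90 B1.

F0 90 90 BC F0 B1 B1 98 F3 81 A8 AE F0 90 8D 81 C3 90 E0 BC 99 EF A7 9D F0 90 90 B1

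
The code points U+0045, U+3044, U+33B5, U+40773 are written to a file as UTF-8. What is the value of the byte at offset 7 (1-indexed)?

1-indexed offset 7 is 0-indexed offset 6.
U+0045 → 1-byte form 45 at offsets 0–0.
U+3044 → 3-byte form E3 81 84 at offsets 1–3.
U+33B5 → 3-byte form E3 8E B5 at offsets 4–6.
Offset 6 falls in char 3's range; it's byte 3 of E3 8E B5 = 0xB5.

0xB5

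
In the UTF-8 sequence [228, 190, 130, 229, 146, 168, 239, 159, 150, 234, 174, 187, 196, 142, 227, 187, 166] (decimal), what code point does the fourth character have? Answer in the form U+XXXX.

U+ABBB

Offset 0: leading byte 0xE4 = 11100100 → 3-byte char #1 = E4 BE 82.
Offset 3: leading byte 0xE5 = 11100101 → 3-byte char #2 = E5 92 A8.
Offset 6: leading byte 0xEF = 11101111 → 3-byte char #3 = EF 9F 96.
Offset 9: leading byte 0xEA = 11101010 → 3-byte char #4 = EA AE BB.
Leading byte 0xEA = 11101010 matches 1110xxxx → 3-byte sequence.
Byte 1: 0xEA = 11101010, payload 1010 (4 bits).
Byte 2: 0xAE = 10101110 (10xxxxxx ✓), payload 101110.
Byte 3: 0xBB = 10111011 (10xxxxxx ✓), payload 111011.
Concatenate: 1010101110111011 = 0xABBB (16 bits → U+ABBB).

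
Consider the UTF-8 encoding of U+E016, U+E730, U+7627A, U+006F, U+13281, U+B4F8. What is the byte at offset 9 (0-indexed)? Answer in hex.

U+E016 → 3-byte form EE 80 96 at offsets 0–2.
U+E730 → 3-byte form EE 9C B0 at offsets 3–5.
U+7627A → 4-byte form F1 B6 89 BA at offsets 6–9.
Offset 9 falls in char 3's range; it's byte 4 of F1 B6 89 BA = 0xBA.

0xBA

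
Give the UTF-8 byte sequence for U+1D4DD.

U+1D4DD = 0x1D4DD = 120029 decimal. In range U+10000–U+10FFFF → 4-byte form: 11110xxx 10xxxxxx 10xxxxxx 10xxxxxx.
Binary (21 bits): 000011101010011011101.
Split 3+6+6+6: 000 | 011101 | 010011 | 011101.
Byte 1: 11110000 = 0xF0.
Byte 2: 10011101 = 0x9D.
Byte 3: 10010011 = 0x93.
Byte 4: 10011101 = 0x9D.

F0 9D 93 9D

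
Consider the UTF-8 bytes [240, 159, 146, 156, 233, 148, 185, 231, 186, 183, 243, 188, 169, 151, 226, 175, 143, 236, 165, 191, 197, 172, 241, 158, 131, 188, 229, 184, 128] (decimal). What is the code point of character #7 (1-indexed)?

U+016C

Offset 0: leading byte 0xF0 = 11110000 → 4-byte char #1 = F0 9F 92 9C.
Offset 4: leading byte 0xE9 = 11101001 → 3-byte char #2 = E9 94 B9.
Offset 7: leading byte 0xE7 = 11100111 → 3-byte char #3 = E7 BA B7.
Offset 10: leading byte 0xF3 = 11110011 → 4-byte char #4 = F3 BC A9 97.
Offset 14: leading byte 0xE2 = 11100010 → 3-byte char #5 = E2 AF 8F.
Offset 17: leading byte 0xEC = 11101100 → 3-byte char #6 = EC A5 BF.
Offset 20: leading byte 0xC5 = 11000101 → 2-byte char #7 = C5 AC.
Leading byte 0xC5 = 11000101 matches 110xxxxx → 2-byte sequence.
Byte 1: 0xC5 = 11000101, payload 00101 (5 bits).
Byte 2: 0xAC = 10101100 (10xxxxxx ✓), payload 101100.
Concatenate: 00101101100 = 0x16C (11 bits → U+016C).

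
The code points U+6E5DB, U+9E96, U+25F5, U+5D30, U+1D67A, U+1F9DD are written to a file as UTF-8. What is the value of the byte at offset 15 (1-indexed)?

1-indexed offset 15 is 0-indexed offset 14.
U+6E5DB → 4-byte form F1 AE 97 9B at offsets 0–3.
U+9E96 → 3-byte form E9 BA 96 at offsets 4–6.
U+25F5 → 3-byte form E2 97 B5 at offsets 7–9.
U+5D30 → 3-byte form E5 B4 B0 at offsets 10–12.
U+1D67A → 4-byte form F0 9D 99 BA at offsets 13–16.
Offset 14 falls in char 5's range; it's byte 2 of F0 9D 99 BA = 0x9D.

0x9D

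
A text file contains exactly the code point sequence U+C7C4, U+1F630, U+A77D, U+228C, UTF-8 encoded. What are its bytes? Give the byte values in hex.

EC 9F 84 F0 9F 98 B0 EA 9D BD E2 8A 8C

U+C7C4: 3-byte form → EC 9F 84.
U+1F630: 4-byte form → F0 9F 98 B0.
U+A77D: 3-byte form → EA 9D BD.
U+228C: 3-byte form → E2 8A 8C.
Concatenated (13 bytes): EC 9F 84 F0 9F 98 B0 EA 9D BD E2 8A 8C.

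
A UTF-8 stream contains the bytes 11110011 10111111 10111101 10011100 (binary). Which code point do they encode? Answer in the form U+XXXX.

U+FFF5C

Leading byte 0xF3 = 11110011 matches 11110xxx → 4-byte sequence.
Byte 1: 0xF3 = 11110011, payload 011 (3 bits).
Byte 2: 0xBF = 10111111 (10xxxxxx ✓), payload 111111.
Byte 3: 0xBD = 10111101 (10xxxxxx ✓), payload 111101.
Byte 4: 0x9C = 10011100 (10xxxxxx ✓), payload 011100.
Concatenate: 011111111111101011100 = 0xFFF5C (21 bits → U+FFF5C).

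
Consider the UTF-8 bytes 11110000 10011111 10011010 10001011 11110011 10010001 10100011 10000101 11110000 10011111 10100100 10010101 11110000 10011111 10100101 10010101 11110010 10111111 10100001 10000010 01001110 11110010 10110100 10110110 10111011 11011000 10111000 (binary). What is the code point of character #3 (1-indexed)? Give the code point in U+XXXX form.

Offset 0: leading byte 0xF0 = 11110000 → 4-byte char #1 = F0 9F 9A 8B.
Offset 4: leading byte 0xF3 = 11110011 → 4-byte char #2 = F3 91 A3 85.
Offset 8: leading byte 0xF0 = 11110000 → 4-byte char #3 = F0 9F A4 95.
Leading byte 0xF0 = 11110000 matches 11110xxx → 4-byte sequence.
Byte 1: 0xF0 = 11110000, payload 000 (3 bits).
Byte 2: 0x9F = 10011111 (10xxxxxx ✓), payload 011111.
Byte 3: 0xA4 = 10100100 (10xxxxxx ✓), payload 100100.
Byte 4: 0x95 = 10010101 (10xxxxxx ✓), payload 010101.
Concatenate: 000011111100100010101 = 0x1F915 (21 bits → U+1F915).

U+1F915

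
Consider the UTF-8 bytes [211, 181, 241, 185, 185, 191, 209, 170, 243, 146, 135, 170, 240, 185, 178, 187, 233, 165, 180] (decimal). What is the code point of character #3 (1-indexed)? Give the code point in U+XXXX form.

Offset 0: leading byte 0xD3 = 11010011 → 2-byte char #1 = D3 B5.
Offset 2: leading byte 0xF1 = 11110001 → 4-byte char #2 = F1 B9 B9 BF.
Offset 6: leading byte 0xD1 = 11010001 → 2-byte char #3 = D1 AA.
Leading byte 0xD1 = 11010001 matches 110xxxxx → 2-byte sequence.
Byte 1: 0xD1 = 11010001, payload 10001 (5 bits).
Byte 2: 0xAA = 10101010 (10xxxxxx ✓), payload 101010.
Concatenate: 10001101010 = 0x46A (11 bits → U+046A).

U+046A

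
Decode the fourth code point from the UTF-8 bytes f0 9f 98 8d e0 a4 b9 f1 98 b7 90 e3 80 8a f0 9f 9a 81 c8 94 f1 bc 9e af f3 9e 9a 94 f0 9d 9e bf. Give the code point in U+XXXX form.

U+300A

Offset 0: leading byte 0xF0 = 11110000 → 4-byte char #1 = F0 9F 98 8D.
Offset 4: leading byte 0xE0 = 11100000 → 3-byte char #2 = E0 A4 B9.
Offset 7: leading byte 0xF1 = 11110001 → 4-byte char #3 = F1 98 B7 90.
Offset 11: leading byte 0xE3 = 11100011 → 3-byte char #4 = E3 80 8A.
Leading byte 0xE3 = 11100011 matches 1110xxxx → 3-byte sequence.
Byte 1: 0xE3 = 11100011, payload 0011 (4 bits).
Byte 2: 0x80 = 10000000 (10xxxxxx ✓), payload 000000.
Byte 3: 0x8A = 10001010 (10xxxxxx ✓), payload 001010.
Concatenate: 0011000000001010 = 0x300A (16 bits → U+300A).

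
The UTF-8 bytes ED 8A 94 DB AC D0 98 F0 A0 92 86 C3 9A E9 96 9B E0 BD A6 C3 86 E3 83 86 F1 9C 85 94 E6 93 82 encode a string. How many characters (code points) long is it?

Byte at offset 0: 0xED = 11101101 → 3-byte char (#1). Advance 3.
Byte at offset 3: 0xDB = 11011011 → 2-byte char (#2). Advance 2.
Byte at offset 5: 0xD0 = 11010000 → 2-byte char (#3). Advance 2.
Byte at offset 7: 0xF0 = 11110000 → 4-byte char (#4). Advance 4.
Byte at offset 11: 0xC3 = 11000011 → 2-byte char (#5). Advance 2.
Byte at offset 13: 0xE9 = 11101001 → 3-byte char (#6). Advance 3.
Byte at offset 16: 0xE0 = 11100000 → 3-byte char (#7). Advance 3.
Byte at offset 19: 0xC3 = 11000011 → 2-byte char (#8). Advance 2.
Byte at offset 21: 0xE3 = 11100011 → 3-byte char (#9). Advance 3.
Byte at offset 24: 0xF1 = 11110001 → 4-byte char (#10). Advance 4.
Byte at offset 28: 0xE6 = 11100110 → 3-byte char (#11). Advance 3.
Reached end at offset 31 after 11 code points.

11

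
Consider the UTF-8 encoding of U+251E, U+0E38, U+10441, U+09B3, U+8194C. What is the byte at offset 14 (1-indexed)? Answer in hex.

0xF2

1-indexed offset 14 is 0-indexed offset 13.
U+251E → 3-byte form E2 94 9E at offsets 0–2.
U+0E38 → 3-byte form E0 B8 B8 at offsets 3–5.
U+10441 → 4-byte form F0 90 91 81 at offsets 6–9.
U+09B3 → 3-byte form E0 A6 B3 at offsets 10–12.
U+8194C → 4-byte form F2 81 A5 8C at offsets 13–16.
Offset 13 falls in char 5's range; it's byte 1 of F2 81 A5 8C = 0xF2.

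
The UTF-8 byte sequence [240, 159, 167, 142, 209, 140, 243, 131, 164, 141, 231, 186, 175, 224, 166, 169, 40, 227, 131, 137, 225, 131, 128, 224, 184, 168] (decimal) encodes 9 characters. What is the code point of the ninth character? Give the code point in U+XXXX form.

Offset 0: leading byte 0xF0 = 11110000 → 4-byte char #1 = F0 9F A7 8E.
Offset 4: leading byte 0xD1 = 11010001 → 2-byte char #2 = D1 8C.
Offset 6: leading byte 0xF3 = 11110011 → 4-byte char #3 = F3 83 A4 8D.
Offset 10: leading byte 0xE7 = 11100111 → 3-byte char #4 = E7 BA AF.
Offset 13: leading byte 0xE0 = 11100000 → 3-byte char #5 = E0 A6 A9.
Offset 16: leading byte 0x28 = 00101000 → 1-byte char #6 = 28.
Offset 17: leading byte 0xE3 = 11100011 → 3-byte char #7 = E3 83 89.
Offset 20: leading byte 0xE1 = 11100001 → 3-byte char #8 = E1 83 80.
Offset 23: leading byte 0xE0 = 11100000 → 3-byte char #9 = E0 B8 A8.
Leading byte 0xE0 = 11100000 matches 1110xxxx → 3-byte sequence.
Byte 1: 0xE0 = 11100000, payload 0000 (4 bits).
Byte 2: 0xB8 = 10111000 (10xxxxxx ✓), payload 111000.
Byte 3: 0xA8 = 10101000 (10xxxxxx ✓), payload 101000.
Concatenate: 0000111000101000 = 0xE28 (16 bits → U+0E28).

U+0E28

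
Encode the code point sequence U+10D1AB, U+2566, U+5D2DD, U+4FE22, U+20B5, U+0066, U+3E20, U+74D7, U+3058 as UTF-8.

U+10D1AB: 4-byte form → F4 8D 86 AB.
U+2566: 3-byte form → E2 95 A6.
U+5D2DD: 4-byte form → F1 9D 8B 9D.
U+4FE22: 4-byte form → F1 8F B8 A2.
U+20B5: 3-byte form → E2 82 B5.
U+0066: 1-byte form → 66.
U+3E20: 3-byte form → E3 B8 A0.
U+74D7: 3-byte form → E7 93 97.
U+3058: 3-byte form → E3 81 98.
Concatenated (28 bytes): F4 8D 86 AB E2 95 A6 F1 9D 8B 9D F1 8F B8 A2 E2 82 B5 66 E3 B8 A0 E7 93 97 E3 81 98.

F4 8D 86 AB E2 95 A6 F1 9D 8B 9D F1 8F B8 A2 E2 82 B5 66 E3 B8 A0 E7 93 97 E3 81 98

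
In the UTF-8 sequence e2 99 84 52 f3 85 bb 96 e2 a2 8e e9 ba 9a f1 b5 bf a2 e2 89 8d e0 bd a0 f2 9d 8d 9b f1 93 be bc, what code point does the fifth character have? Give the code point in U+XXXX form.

U+9E9A

Offset 0: leading byte 0xE2 = 11100010 → 3-byte char #1 = E2 99 84.
Offset 3: leading byte 0x52 = 01010010 → 1-byte char #2 = 52.
Offset 4: leading byte 0xF3 = 11110011 → 4-byte char #3 = F3 85 BB 96.
Offset 8: leading byte 0xE2 = 11100010 → 3-byte char #4 = E2 A2 8E.
Offset 11: leading byte 0xE9 = 11101001 → 3-byte char #5 = E9 BA 9A.
Leading byte 0xE9 = 11101001 matches 1110xxxx → 3-byte sequence.
Byte 1: 0xE9 = 11101001, payload 1001 (4 bits).
Byte 2: 0xBA = 10111010 (10xxxxxx ✓), payload 111010.
Byte 3: 0x9A = 10011010 (10xxxxxx ✓), payload 011010.
Concatenate: 1001111010011010 = 0x9E9A (16 bits → U+9E9A).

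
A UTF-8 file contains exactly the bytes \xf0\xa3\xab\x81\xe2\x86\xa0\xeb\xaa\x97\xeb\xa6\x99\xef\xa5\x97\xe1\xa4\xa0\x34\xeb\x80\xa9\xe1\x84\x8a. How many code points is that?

Byte at offset 0: 0xF0 = 11110000 → 4-byte char (#1). Advance 4.
Byte at offset 4: 0xE2 = 11100010 → 3-byte char (#2). Advance 3.
Byte at offset 7: 0xEB = 11101011 → 3-byte char (#3). Advance 3.
Byte at offset 10: 0xEB = 11101011 → 3-byte char (#4). Advance 3.
Byte at offset 13: 0xEF = 11101111 → 3-byte char (#5). Advance 3.
Byte at offset 16: 0xE1 = 11100001 → 3-byte char (#6). Advance 3.
Byte at offset 19: 0x34 = 00110100 → 1-byte char (#7). Advance 1.
Byte at offset 20: 0xEB = 11101011 → 3-byte char (#8). Advance 3.
Byte at offset 23: 0xE1 = 11100001 → 3-byte char (#9). Advance 3.
Reached end at offset 26 after 9 code points.

9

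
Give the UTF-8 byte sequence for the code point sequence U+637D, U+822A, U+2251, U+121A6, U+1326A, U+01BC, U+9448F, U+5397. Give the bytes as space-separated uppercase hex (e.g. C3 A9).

U+637D: 3-byte form → E6 8D BD.
U+822A: 3-byte form → E8 88 AA.
U+2251: 3-byte form → E2 89 91.
U+121A6: 4-byte form → F0 92 86 A6.
U+1326A: 4-byte form → F0 93 89 AA.
U+01BC: 2-byte form → C6 BC.
U+9448F: 4-byte form → F2 94 92 8F.
U+5397: 3-byte form → E5 8E 97.
Concatenated (26 bytes): E6 8D BD E8 88 AA E2 89 91 F0 92 86 A6 F0 93 89 AA C6 BC F2 94 92 8F E5 8E 97.

E6 8D BD E8 88 AA E2 89 91 F0 92 86 A6 F0 93 89 AA C6 BC F2 94 92 8F E5 8E 97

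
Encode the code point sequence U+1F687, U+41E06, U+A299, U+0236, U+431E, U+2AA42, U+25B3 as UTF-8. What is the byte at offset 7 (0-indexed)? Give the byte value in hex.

0x86

U+1F687 → 4-byte form F0 9F 9A 87 at offsets 0–3.
U+41E06 → 4-byte form F1 81 B8 86 at offsets 4–7.
Offset 7 falls in char 2's range; it's byte 4 of F1 81 B8 86 = 0x86.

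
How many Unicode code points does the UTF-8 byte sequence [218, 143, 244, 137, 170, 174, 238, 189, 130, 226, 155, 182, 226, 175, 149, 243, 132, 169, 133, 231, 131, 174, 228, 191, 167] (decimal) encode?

8

Byte at offset 0: 0xDA = 11011010 → 2-byte char (#1). Advance 2.
Byte at offset 2: 0xF4 = 11110100 → 4-byte char (#2). Advance 4.
Byte at offset 6: 0xEE = 11101110 → 3-byte char (#3). Advance 3.
Byte at offset 9: 0xE2 = 11100010 → 3-byte char (#4). Advance 3.
Byte at offset 12: 0xE2 = 11100010 → 3-byte char (#5). Advance 3.
Byte at offset 15: 0xF3 = 11110011 → 4-byte char (#6). Advance 4.
Byte at offset 19: 0xE7 = 11100111 → 3-byte char (#7). Advance 3.
Byte at offset 22: 0xE4 = 11100100 → 3-byte char (#8). Advance 3.
Reached end at offset 25 after 8 code points.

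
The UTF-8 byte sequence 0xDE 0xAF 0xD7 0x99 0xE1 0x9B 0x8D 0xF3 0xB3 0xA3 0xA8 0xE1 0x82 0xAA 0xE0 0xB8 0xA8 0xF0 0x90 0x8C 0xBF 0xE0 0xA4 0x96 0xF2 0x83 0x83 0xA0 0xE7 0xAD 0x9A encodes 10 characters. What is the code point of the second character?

U+05D9

Offset 0: leading byte 0xDE = 11011110 → 2-byte char #1 = DE AF.
Offset 2: leading byte 0xD7 = 11010111 → 2-byte char #2 = D7 99.
Leading byte 0xD7 = 11010111 matches 110xxxxx → 2-byte sequence.
Byte 1: 0xD7 = 11010111, payload 10111 (5 bits).
Byte 2: 0x99 = 10011001 (10xxxxxx ✓), payload 011001.
Concatenate: 10111011001 = 0x5D9 (11 bits → U+05D9).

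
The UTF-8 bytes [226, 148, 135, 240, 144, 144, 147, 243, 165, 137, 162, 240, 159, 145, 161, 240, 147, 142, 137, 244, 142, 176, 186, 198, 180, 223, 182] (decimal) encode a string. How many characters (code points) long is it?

8

Byte at offset 0: 0xE2 = 11100010 → 3-byte char (#1). Advance 3.
Byte at offset 3: 0xF0 = 11110000 → 4-byte char (#2). Advance 4.
Byte at offset 7: 0xF3 = 11110011 → 4-byte char (#3). Advance 4.
Byte at offset 11: 0xF0 = 11110000 → 4-byte char (#4). Advance 4.
Byte at offset 15: 0xF0 = 11110000 → 4-byte char (#5). Advance 4.
Byte at offset 19: 0xF4 = 11110100 → 4-byte char (#6). Advance 4.
Byte at offset 23: 0xC6 = 11000110 → 2-byte char (#7). Advance 2.
Byte at offset 25: 0xDF = 11011111 → 2-byte char (#8). Advance 2.
Reached end at offset 27 after 8 code points.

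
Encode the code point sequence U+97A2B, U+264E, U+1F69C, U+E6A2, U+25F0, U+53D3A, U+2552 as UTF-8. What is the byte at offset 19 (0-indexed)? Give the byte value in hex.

0xB4

U+97A2B → 4-byte form F2 97 A8 AB at offsets 0–3.
U+264E → 3-byte form E2 99 8E at offsets 4–6.
U+1F69C → 4-byte form F0 9F 9A 9C at offsets 7–10.
U+E6A2 → 3-byte form EE 9A A2 at offsets 11–13.
U+25F0 → 3-byte form E2 97 B0 at offsets 14–16.
U+53D3A → 4-byte form F1 93 B4 BA at offsets 17–20.
Offset 19 falls in char 6's range; it's byte 3 of F1 93 B4 BA = 0xB4.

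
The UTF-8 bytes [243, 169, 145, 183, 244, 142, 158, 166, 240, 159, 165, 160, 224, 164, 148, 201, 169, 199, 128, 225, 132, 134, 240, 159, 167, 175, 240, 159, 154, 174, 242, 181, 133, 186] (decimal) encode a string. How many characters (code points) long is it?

10

Byte at offset 0: 0xF3 = 11110011 → 4-byte char (#1). Advance 4.
Byte at offset 4: 0xF4 = 11110100 → 4-byte char (#2). Advance 4.
Byte at offset 8: 0xF0 = 11110000 → 4-byte char (#3). Advance 4.
Byte at offset 12: 0xE0 = 11100000 → 3-byte char (#4). Advance 3.
Byte at offset 15: 0xC9 = 11001001 → 2-byte char (#5). Advance 2.
Byte at offset 17: 0xC7 = 11000111 → 2-byte char (#6). Advance 2.
Byte at offset 19: 0xE1 = 11100001 → 3-byte char (#7). Advance 3.
Byte at offset 22: 0xF0 = 11110000 → 4-byte char (#8). Advance 4.
Byte at offset 26: 0xF0 = 11110000 → 4-byte char (#9). Advance 4.
Byte at offset 30: 0xF2 = 11110010 → 4-byte char (#10). Advance 4.
Reached end at offset 34 after 10 code points.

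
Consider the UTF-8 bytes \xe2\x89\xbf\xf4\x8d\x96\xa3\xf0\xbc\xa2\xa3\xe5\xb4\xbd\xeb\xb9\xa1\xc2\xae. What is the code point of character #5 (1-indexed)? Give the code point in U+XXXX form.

U+BE61

Offset 0: leading byte 0xE2 = 11100010 → 3-byte char #1 = E2 89 BF.
Offset 3: leading byte 0xF4 = 11110100 → 4-byte char #2 = F4 8D 96 A3.
Offset 7: leading byte 0xF0 = 11110000 → 4-byte char #3 = F0 BC A2 A3.
Offset 11: leading byte 0xE5 = 11100101 → 3-byte char #4 = E5 B4 BD.
Offset 14: leading byte 0xEB = 11101011 → 3-byte char #5 = EB B9 A1.
Leading byte 0xEB = 11101011 matches 1110xxxx → 3-byte sequence.
Byte 1: 0xEB = 11101011, payload 1011 (4 bits).
Byte 2: 0xB9 = 10111001 (10xxxxxx ✓), payload 111001.
Byte 3: 0xA1 = 10100001 (10xxxxxx ✓), payload 100001.
Concatenate: 1011111001100001 = 0xBE61 (16 bits → U+BE61).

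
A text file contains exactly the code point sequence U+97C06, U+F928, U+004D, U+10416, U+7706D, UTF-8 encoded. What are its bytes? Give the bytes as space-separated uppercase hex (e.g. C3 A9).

F2 97 B0 86 EF A4 A8 4D F0 90 90 96 F1 B7 81 AD

U+97C06: 4-byte form → F2 97 B0 86.
U+F928: 3-byte form → EF A4 A8.
U+004D: 1-byte form → 4D.
U+10416: 4-byte form → F0 90 90 96.
U+7706D: 4-byte form → F1 B7 81 AD.
Concatenated (16 bytes): F2 97 B0 86 EF A4 A8 4D F0 90 90 96 F1 B7 81 AD.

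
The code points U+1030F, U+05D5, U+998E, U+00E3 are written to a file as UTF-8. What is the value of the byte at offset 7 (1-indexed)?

1-indexed offset 7 is 0-indexed offset 6.
U+1030F → 4-byte form F0 90 8C 8F at offsets 0–3.
U+05D5 → 2-byte form D7 95 at offsets 4–5.
U+998E → 3-byte form E9 A6 8E at offsets 6–8.
Offset 6 falls in char 3's range; it's byte 1 of E9 A6 8E = 0xE9.

0xE9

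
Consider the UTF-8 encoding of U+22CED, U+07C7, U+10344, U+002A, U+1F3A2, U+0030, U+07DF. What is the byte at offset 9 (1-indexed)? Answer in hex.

1-indexed offset 9 is 0-indexed offset 8.
U+22CED → 4-byte form F0 A2 B3 AD at offsets 0–3.
U+07C7 → 2-byte form DF 87 at offsets 4–5.
U+10344 → 4-byte form F0 90 8D 84 at offsets 6–9.
Offset 8 falls in char 3's range; it's byte 3 of F0 90 8D 84 = 0x8D.

0x8D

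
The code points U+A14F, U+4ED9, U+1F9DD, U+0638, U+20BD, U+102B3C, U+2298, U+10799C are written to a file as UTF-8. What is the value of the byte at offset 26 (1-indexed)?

0x9C

1-indexed offset 26 is 0-indexed offset 25.
U+A14F → 3-byte form EA 85 8F at offsets 0–2.
U+4ED9 → 3-byte form E4 BB 99 at offsets 3–5.
U+1F9DD → 4-byte form F0 9F A7 9D at offsets 6–9.
U+0638 → 2-byte form D8 B8 at offsets 10–11.
U+20BD → 3-byte form E2 82 BD at offsets 12–14.
U+102B3C → 4-byte form F4 82 AC BC at offsets 15–18.
U+2298 → 3-byte form E2 8A 98 at offsets 19–21.
U+10799C → 4-byte form F4 87 A6 9C at offsets 22–25.
Offset 25 falls in char 8's range; it's byte 4 of F4 87 A6 9C = 0x9C.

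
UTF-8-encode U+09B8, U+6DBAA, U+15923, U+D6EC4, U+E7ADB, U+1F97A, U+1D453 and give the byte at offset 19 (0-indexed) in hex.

0xF0

U+09B8 → 3-byte form E0 A6 B8 at offsets 0–2.
U+6DBAA → 4-byte form F1 AD AE AA at offsets 3–6.
U+15923 → 4-byte form F0 95 A4 A3 at offsets 7–10.
U+D6EC4 → 4-byte form F3 96 BB 84 at offsets 11–14.
U+E7ADB → 4-byte form F3 A7 AB 9B at offsets 15–18.
U+1F97A → 4-byte form F0 9F A5 BA at offsets 19–22.
Offset 19 falls in char 6's range; it's byte 1 of F0 9F A5 BA = 0xF0.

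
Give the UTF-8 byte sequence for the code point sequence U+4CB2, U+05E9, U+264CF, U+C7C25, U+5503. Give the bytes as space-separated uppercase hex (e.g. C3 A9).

E4 B2 B2 D7 A9 F0 A6 93 8F F3 87 B0 A5 E5 94 83

U+4CB2: 3-byte form → E4 B2 B2.
U+05E9: 2-byte form → D7 A9.
U+264CF: 4-byte form → F0 A6 93 8F.
U+C7C25: 4-byte form → F3 87 B0 A5.
U+5503: 3-byte form → E5 94 83.
Concatenated (16 bytes): E4 B2 B2 D7 A9 F0 A6 93 8F F3 87 B0 A5 E5 94 83.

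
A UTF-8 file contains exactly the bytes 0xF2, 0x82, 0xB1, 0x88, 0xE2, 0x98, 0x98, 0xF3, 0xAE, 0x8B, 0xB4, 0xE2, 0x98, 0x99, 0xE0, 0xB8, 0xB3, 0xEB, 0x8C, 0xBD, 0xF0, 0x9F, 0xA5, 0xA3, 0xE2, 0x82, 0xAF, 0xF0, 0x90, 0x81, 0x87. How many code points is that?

Byte at offset 0: 0xF2 = 11110010 → 4-byte char (#1). Advance 4.
Byte at offset 4: 0xE2 = 11100010 → 3-byte char (#2). Advance 3.
Byte at offset 7: 0xF3 = 11110011 → 4-byte char (#3). Advance 4.
Byte at offset 11: 0xE2 = 11100010 → 3-byte char (#4). Advance 3.
Byte at offset 14: 0xE0 = 11100000 → 3-byte char (#5). Advance 3.
Byte at offset 17: 0xEB = 11101011 → 3-byte char (#6). Advance 3.
Byte at offset 20: 0xF0 = 11110000 → 4-byte char (#7). Advance 4.
Byte at offset 24: 0xE2 = 11100010 → 3-byte char (#8). Advance 3.
Byte at offset 27: 0xF0 = 11110000 → 4-byte char (#9). Advance 4.
Reached end at offset 31 after 9 code points.

9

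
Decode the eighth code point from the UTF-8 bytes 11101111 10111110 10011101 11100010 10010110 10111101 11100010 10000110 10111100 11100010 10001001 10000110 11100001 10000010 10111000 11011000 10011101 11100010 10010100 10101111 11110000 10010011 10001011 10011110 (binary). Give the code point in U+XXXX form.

Offset 0: leading byte 0xEF = 11101111 → 3-byte char #1 = EF BE 9D.
Offset 3: leading byte 0xE2 = 11100010 → 3-byte char #2 = E2 96 BD.
Offset 6: leading byte 0xE2 = 11100010 → 3-byte char #3 = E2 86 BC.
Offset 9: leading byte 0xE2 = 11100010 → 3-byte char #4 = E2 89 86.
Offset 12: leading byte 0xE1 = 11100001 → 3-byte char #5 = E1 82 B8.
Offset 15: leading byte 0xD8 = 11011000 → 2-byte char #6 = D8 9D.
Offset 17: leading byte 0xE2 = 11100010 → 3-byte char #7 = E2 94 AF.
Offset 20: leading byte 0xF0 = 11110000 → 4-byte char #8 = F0 93 8B 9E.
Leading byte 0xF0 = 11110000 matches 11110xxx → 4-byte sequence.
Byte 1: 0xF0 = 11110000, payload 000 (3 bits).
Byte 2: 0x93 = 10010011 (10xxxxxx ✓), payload 010011.
Byte 3: 0x8B = 10001011 (10xxxxxx ✓), payload 001011.
Byte 4: 0x9E = 10011110 (10xxxxxx ✓), payload 011110.
Concatenate: 000010011001011011110 = 0x132DE (21 bits → U+132DE).

U+132DE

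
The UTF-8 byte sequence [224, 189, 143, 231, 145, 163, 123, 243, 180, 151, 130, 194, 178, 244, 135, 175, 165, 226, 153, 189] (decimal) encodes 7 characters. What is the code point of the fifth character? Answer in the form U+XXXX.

Offset 0: leading byte 0xE0 = 11100000 → 3-byte char #1 = E0 BD 8F.
Offset 3: leading byte 0xE7 = 11100111 → 3-byte char #2 = E7 91 A3.
Offset 6: leading byte 0x7B = 01111011 → 1-byte char #3 = 7B.
Offset 7: leading byte 0xF3 = 11110011 → 4-byte char #4 = F3 B4 97 82.
Offset 11: leading byte 0xC2 = 11000010 → 2-byte char #5 = C2 B2.
Leading byte 0xC2 = 11000010 matches 110xxxxx → 2-byte sequence.
Byte 1: 0xC2 = 11000010, payload 00010 (5 bits).
Byte 2: 0xB2 = 10110010 (10xxxxxx ✓), payload 110010.
Concatenate: 00010110010 = 0xB2 (11 bits → U+00B2).

U+00B2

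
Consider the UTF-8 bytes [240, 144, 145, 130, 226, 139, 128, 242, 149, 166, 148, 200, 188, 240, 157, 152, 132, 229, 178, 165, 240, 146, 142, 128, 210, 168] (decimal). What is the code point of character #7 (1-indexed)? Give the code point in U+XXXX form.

U+12380

Offset 0: leading byte 0xF0 = 11110000 → 4-byte char #1 = F0 90 91 82.
Offset 4: leading byte 0xE2 = 11100010 → 3-byte char #2 = E2 8B 80.
Offset 7: leading byte 0xF2 = 11110010 → 4-byte char #3 = F2 95 A6 94.
Offset 11: leading byte 0xC8 = 11001000 → 2-byte char #4 = C8 BC.
Offset 13: leading byte 0xF0 = 11110000 → 4-byte char #5 = F0 9D 98 84.
Offset 17: leading byte 0xE5 = 11100101 → 3-byte char #6 = E5 B2 A5.
Offset 20: leading byte 0xF0 = 11110000 → 4-byte char #7 = F0 92 8E 80.
Leading byte 0xF0 = 11110000 matches 11110xxx → 4-byte sequence.
Byte 1: 0xF0 = 11110000, payload 000 (3 bits).
Byte 2: 0x92 = 10010010 (10xxxxxx ✓), payload 010010.
Byte 3: 0x8E = 10001110 (10xxxxxx ✓), payload 001110.
Byte 4: 0x80 = 10000000 (10xxxxxx ✓), payload 000000.
Concatenate: 000010010001110000000 = 0x12380 (21 bits → U+12380).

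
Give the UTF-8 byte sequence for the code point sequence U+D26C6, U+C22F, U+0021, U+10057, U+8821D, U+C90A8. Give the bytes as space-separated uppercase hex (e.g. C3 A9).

U+D26C6: 4-byte form → F3 92 9B 86.
U+C22F: 3-byte form → EC 88 AF.
U+0021: 1-byte form → 21.
U+10057: 4-byte form → F0 90 81 97.
U+8821D: 4-byte form → F2 88 88 9D.
U+C90A8: 4-byte form → F3 89 82 A8.
Concatenated (20 bytes): F3 92 9B 86 EC 88 AF 21 F0 90 81 97 F2 88 88 9D F3 89 82 A8.

F3 92 9B 86 EC 88 AF 21 F0 90 81 97 F2 88 88 9D F3 89 82 A8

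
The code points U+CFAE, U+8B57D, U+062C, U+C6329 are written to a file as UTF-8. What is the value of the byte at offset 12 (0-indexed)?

0xA9

U+CFAE → 3-byte form EC BE AE at offsets 0–2.
U+8B57D → 4-byte form F2 8B 95 BD at offsets 3–6.
U+062C → 2-byte form D8 AC at offsets 7–8.
U+C6329 → 4-byte form F3 86 8C A9 at offsets 9–12.
Offset 12 falls in char 4's range; it's byte 4 of F3 86 8C A9 = 0xA9.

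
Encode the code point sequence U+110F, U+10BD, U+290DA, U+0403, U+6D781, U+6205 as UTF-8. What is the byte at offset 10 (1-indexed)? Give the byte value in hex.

0x9A

1-indexed offset 10 is 0-indexed offset 9.
U+110F → 3-byte form E1 84 8F at offsets 0–2.
U+10BD → 3-byte form E1 82 BD at offsets 3–5.
U+290DA → 4-byte form F0 A9 83 9A at offsets 6–9.
Offset 9 falls in char 3's range; it's byte 4 of F0 A9 83 9A = 0x9A.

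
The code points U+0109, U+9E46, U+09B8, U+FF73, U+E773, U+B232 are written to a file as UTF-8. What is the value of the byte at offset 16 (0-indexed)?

U+0109 → 2-byte form C4 89 at offsets 0–1.
U+9E46 → 3-byte form E9 B9 86 at offsets 2–4.
U+09B8 → 3-byte form E0 A6 B8 at offsets 5–7.
U+FF73 → 3-byte form EF BD B3 at offsets 8–10.
U+E773 → 3-byte form EE 9D B3 at offsets 11–13.
U+B232 → 3-byte form EB 88 B2 at offsets 14–16.
Offset 16 falls in char 6's range; it's byte 3 of EB 88 B2 = 0xB2.

0xB2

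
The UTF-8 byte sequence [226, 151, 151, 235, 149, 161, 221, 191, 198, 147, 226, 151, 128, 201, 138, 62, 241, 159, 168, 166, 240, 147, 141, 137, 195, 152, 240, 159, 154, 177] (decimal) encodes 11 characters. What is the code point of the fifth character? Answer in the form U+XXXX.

Offset 0: leading byte 0xE2 = 11100010 → 3-byte char #1 = E2 97 97.
Offset 3: leading byte 0xEB = 11101011 → 3-byte char #2 = EB 95 A1.
Offset 6: leading byte 0xDD = 11011101 → 2-byte char #3 = DD BF.
Offset 8: leading byte 0xC6 = 11000110 → 2-byte char #4 = C6 93.
Offset 10: leading byte 0xE2 = 11100010 → 3-byte char #5 = E2 97 80.
Leading byte 0xE2 = 11100010 matches 1110xxxx → 3-byte sequence.
Byte 1: 0xE2 = 11100010, payload 0010 (4 bits).
Byte 2: 0x97 = 10010111 (10xxxxxx ✓), payload 010111.
Byte 3: 0x80 = 10000000 (10xxxxxx ✓), payload 000000.
Concatenate: 0010010111000000 = 0x25C0 (16 bits → U+25C0).

U+25C0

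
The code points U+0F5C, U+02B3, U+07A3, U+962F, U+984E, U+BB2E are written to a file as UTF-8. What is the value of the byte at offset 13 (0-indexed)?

U+0F5C → 3-byte form E0 BD 9C at offsets 0–2.
U+02B3 → 2-byte form CA B3 at offsets 3–4.
U+07A3 → 2-byte form DE A3 at offsets 5–6.
U+962F → 3-byte form E9 98 AF at offsets 7–9.
U+984E → 3-byte form E9 A1 8E at offsets 10–12.
U+BB2E → 3-byte form EB AC AE at offsets 13–15.
Offset 13 falls in char 6's range; it's byte 1 of EB AC AE = 0xEB.

0xEB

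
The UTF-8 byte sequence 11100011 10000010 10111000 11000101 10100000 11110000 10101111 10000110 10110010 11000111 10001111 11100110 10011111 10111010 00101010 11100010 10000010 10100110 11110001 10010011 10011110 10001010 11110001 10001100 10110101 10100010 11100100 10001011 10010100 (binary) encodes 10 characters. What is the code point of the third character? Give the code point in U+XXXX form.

Offset 0: leading byte 0xE3 = 11100011 → 3-byte char #1 = E3 82 B8.
Offset 3: leading byte 0xC5 = 11000101 → 2-byte char #2 = C5 A0.
Offset 5: leading byte 0xF0 = 11110000 → 4-byte char #3 = F0 AF 86 B2.
Leading byte 0xF0 = 11110000 matches 11110xxx → 4-byte sequence.
Byte 1: 0xF0 = 11110000, payload 000 (3 bits).
Byte 2: 0xAF = 10101111 (10xxxxxx ✓), payload 101111.
Byte 3: 0x86 = 10000110 (10xxxxxx ✓), payload 000110.
Byte 4: 0xB2 = 10110010 (10xxxxxx ✓), payload 110010.
Concatenate: 000101111000110110010 = 0x2F1B2 (21 bits → U+2F1B2).

U+2F1B2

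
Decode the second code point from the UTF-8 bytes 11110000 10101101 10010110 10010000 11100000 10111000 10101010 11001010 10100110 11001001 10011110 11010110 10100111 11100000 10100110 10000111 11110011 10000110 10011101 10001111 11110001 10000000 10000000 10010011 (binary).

Offset 0: leading byte 0xF0 = 11110000 → 4-byte char #1 = F0 AD 96 90.
Offset 4: leading byte 0xE0 = 11100000 → 3-byte char #2 = E0 B8 AA.
Leading byte 0xE0 = 11100000 matches 1110xxxx → 3-byte sequence.
Byte 1: 0xE0 = 11100000, payload 0000 (4 bits).
Byte 2: 0xB8 = 10111000 (10xxxxxx ✓), payload 111000.
Byte 3: 0xAA = 10101010 (10xxxxxx ✓), payload 101010.
Concatenate: 0000111000101010 = 0xE2A (16 bits → U+0E2A).

U+0E2A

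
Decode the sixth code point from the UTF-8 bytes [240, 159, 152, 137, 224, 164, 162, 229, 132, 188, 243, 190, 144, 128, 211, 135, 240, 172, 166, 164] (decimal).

Offset 0: leading byte 0xF0 = 11110000 → 4-byte char #1 = F0 9F 98 89.
Offset 4: leading byte 0xE0 = 11100000 → 3-byte char #2 = E0 A4 A2.
Offset 7: leading byte 0xE5 = 11100101 → 3-byte char #3 = E5 84 BC.
Offset 10: leading byte 0xF3 = 11110011 → 4-byte char #4 = F3 BE 90 80.
Offset 14: leading byte 0xD3 = 11010011 → 2-byte char #5 = D3 87.
Offset 16: leading byte 0xF0 = 11110000 → 4-byte char #6 = F0 AC A6 A4.
Leading byte 0xF0 = 11110000 matches 11110xxx → 4-byte sequence.
Byte 1: 0xF0 = 11110000, payload 000 (3 bits).
Byte 2: 0xAC = 10101100 (10xxxxxx ✓), payload 101100.
Byte 3: 0xA6 = 10100110 (10xxxxxx ✓), payload 100110.
Byte 4: 0xA4 = 10100100 (10xxxxxx ✓), payload 100100.
Concatenate: 000101100100110100100 = 0x2C9A4 (21 bits → U+2C9A4).

U+2C9A4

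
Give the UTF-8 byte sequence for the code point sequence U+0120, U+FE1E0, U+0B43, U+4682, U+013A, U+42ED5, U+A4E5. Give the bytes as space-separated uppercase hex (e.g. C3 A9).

C4 A0 F3 BE 87 A0 E0 AD 83 E4 9A 82 C4 BA F1 82 BB 95 EA 93 A5

U+0120: 2-byte form → C4 A0.
U+FE1E0: 4-byte form → F3 BE 87 A0.
U+0B43: 3-byte form → E0 AD 83.
U+4682: 3-byte form → E4 9A 82.
U+013A: 2-byte form → C4 BA.
U+42ED5: 4-byte form → F1 82 BB 95.
U+A4E5: 3-byte form → EA 93 A5.
Concatenated (21 bytes): C4 A0 F3 BE 87 A0 E0 AD 83 E4 9A 82 C4 BA F1 82 BB 95 EA 93 A5.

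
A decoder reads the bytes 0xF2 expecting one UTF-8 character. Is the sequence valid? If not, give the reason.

invalid (sequence truncated)

Leading byte 0xF2 = 11110010 → 4-byte form, but only 1 byte is present.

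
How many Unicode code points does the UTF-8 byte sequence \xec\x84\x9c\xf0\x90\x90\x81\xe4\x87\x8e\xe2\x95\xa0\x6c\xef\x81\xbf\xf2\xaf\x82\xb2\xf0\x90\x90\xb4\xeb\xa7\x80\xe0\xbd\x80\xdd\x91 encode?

11

Byte at offset 0: 0xEC = 11101100 → 3-byte char (#1). Advance 3.
Byte at offset 3: 0xF0 = 11110000 → 4-byte char (#2). Advance 4.
Byte at offset 7: 0xE4 = 11100100 → 3-byte char (#3). Advance 3.
Byte at offset 10: 0xE2 = 11100010 → 3-byte char (#4). Advance 3.
Byte at offset 13: 0x6C = 01101100 → 1-byte char (#5). Advance 1.
Byte at offset 14: 0xEF = 11101111 → 3-byte char (#6). Advance 3.
Byte at offset 17: 0xF2 = 11110010 → 4-byte char (#7). Advance 4.
Byte at offset 21: 0xF0 = 11110000 → 4-byte char (#8). Advance 4.
Byte at offset 25: 0xEB = 11101011 → 3-byte char (#9). Advance 3.
Byte at offset 28: 0xE0 = 11100000 → 3-byte char (#10). Advance 3.
Byte at offset 31: 0xDD = 11011101 → 2-byte char (#11). Advance 2.
Reached end at offset 33 after 11 code points.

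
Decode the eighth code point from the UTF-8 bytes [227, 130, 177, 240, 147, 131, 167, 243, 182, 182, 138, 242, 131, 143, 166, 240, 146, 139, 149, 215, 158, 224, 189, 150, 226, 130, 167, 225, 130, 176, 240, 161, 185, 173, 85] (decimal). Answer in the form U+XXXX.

Offset 0: leading byte 0xE3 = 11100011 → 3-byte char #1 = E3 82 B1.
Offset 3: leading byte 0xF0 = 11110000 → 4-byte char #2 = F0 93 83 A7.
Offset 7: leading byte 0xF3 = 11110011 → 4-byte char #3 = F3 B6 B6 8A.
Offset 11: leading byte 0xF2 = 11110010 → 4-byte char #4 = F2 83 8F A6.
Offset 15: leading byte 0xF0 = 11110000 → 4-byte char #5 = F0 92 8B 95.
Offset 19: leading byte 0xD7 = 11010111 → 2-byte char #6 = D7 9E.
Offset 21: leading byte 0xE0 = 11100000 → 3-byte char #7 = E0 BD 96.
Offset 24: leading byte 0xE2 = 11100010 → 3-byte char #8 = E2 82 A7.
Leading byte 0xE2 = 11100010 matches 1110xxxx → 3-byte sequence.
Byte 1: 0xE2 = 11100010, payload 0010 (4 bits).
Byte 2: 0x82 = 10000010 (10xxxxxx ✓), payload 000010.
Byte 3: 0xA7 = 10100111 (10xxxxxx ✓), payload 100111.
Concatenate: 0010000010100111 = 0x20A7 (16 bits → U+20A7).

U+20A7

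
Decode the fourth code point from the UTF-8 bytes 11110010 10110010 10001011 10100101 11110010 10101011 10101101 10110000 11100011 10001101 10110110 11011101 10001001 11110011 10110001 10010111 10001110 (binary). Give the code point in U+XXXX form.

Offset 0: leading byte 0xF2 = 11110010 → 4-byte char #1 = F2 B2 8B A5.
Offset 4: leading byte 0xF2 = 11110010 → 4-byte char #2 = F2 AB AD B0.
Offset 8: leading byte 0xE3 = 11100011 → 3-byte char #3 = E3 8D B6.
Offset 11: leading byte 0xDD = 11011101 → 2-byte char #4 = DD 89.
Leading byte 0xDD = 11011101 matches 110xxxxx → 2-byte sequence.
Byte 1: 0xDD = 11011101, payload 11101 (5 bits).
Byte 2: 0x89 = 10001001 (10xxxxxx ✓), payload 001001.
Concatenate: 11101001001 = 0x749 (11 bits → U+0749).

U+0749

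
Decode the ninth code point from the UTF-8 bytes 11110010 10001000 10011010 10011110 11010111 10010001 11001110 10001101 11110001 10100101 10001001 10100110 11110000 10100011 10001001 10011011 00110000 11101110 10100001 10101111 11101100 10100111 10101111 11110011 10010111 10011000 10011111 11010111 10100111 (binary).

Offset 0: leading byte 0xF2 = 11110010 → 4-byte char #1 = F2 88 9A 9E.
Offset 4: leading byte 0xD7 = 11010111 → 2-byte char #2 = D7 91.
Offset 6: leading byte 0xCE = 11001110 → 2-byte char #3 = CE 8D.
Offset 8: leading byte 0xF1 = 11110001 → 4-byte char #4 = F1 A5 89 A6.
Offset 12: leading byte 0xF0 = 11110000 → 4-byte char #5 = F0 A3 89 9B.
Offset 16: leading byte 0x30 = 00110000 → 1-byte char #6 = 30.
Offset 17: leading byte 0xEE = 11101110 → 3-byte char #7 = EE A1 AF.
Offset 20: leading byte 0xEC = 11101100 → 3-byte char #8 = EC A7 AF.
Offset 23: leading byte 0xF3 = 11110011 → 4-byte char #9 = F3 97 98 9F.
Leading byte 0xF3 = 11110011 matches 11110xxx → 4-byte sequence.
Byte 1: 0xF3 = 11110011, payload 011 (3 bits).
Byte 2: 0x97 = 10010111 (10xxxxxx ✓), payload 010111.
Byte 3: 0x98 = 10011000 (10xxxxxx ✓), payload 011000.
Byte 4: 0x9F = 10011111 (10xxxxxx ✓), payload 011111.
Concatenate: 011010111011000011111 = 0xD761F (21 bits → U+D761F).

U+D761F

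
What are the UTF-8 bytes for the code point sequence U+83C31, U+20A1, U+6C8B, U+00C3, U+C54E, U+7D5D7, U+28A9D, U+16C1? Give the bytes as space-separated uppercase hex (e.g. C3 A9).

F2 83 B0 B1 E2 82 A1 E6 B2 8B C3 83 EC 95 8E F1 BD 97 97 F0 A8 AA 9D E1 9B 81

U+83C31: 4-byte form → F2 83 B0 B1.
U+20A1: 3-byte form → E2 82 A1.
U+6C8B: 3-byte form → E6 B2 8B.
U+00C3: 2-byte form → C3 83.
U+C54E: 3-byte form → EC 95 8E.
U+7D5D7: 4-byte form → F1 BD 97 97.
U+28A9D: 4-byte form → F0 A8 AA 9D.
U+16C1: 3-byte form → E1 9B 81.
Concatenated (26 bytes): F2 83 B0 B1 E2 82 A1 E6 B2 8B C3 83 EC 95 8E F1 BD 97 97 F0 A8 AA 9D E1 9B 81.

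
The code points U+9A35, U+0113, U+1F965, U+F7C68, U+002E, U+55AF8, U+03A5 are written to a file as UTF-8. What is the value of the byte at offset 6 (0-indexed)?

0x9F

U+9A35 → 3-byte form E9 A8 B5 at offsets 0–2.
U+0113 → 2-byte form C4 93 at offsets 3–4.
U+1F965 → 4-byte form F0 9F A5 A5 at offsets 5–8.
Offset 6 falls in char 3's range; it's byte 2 of F0 9F A5 A5 = 0x9F.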